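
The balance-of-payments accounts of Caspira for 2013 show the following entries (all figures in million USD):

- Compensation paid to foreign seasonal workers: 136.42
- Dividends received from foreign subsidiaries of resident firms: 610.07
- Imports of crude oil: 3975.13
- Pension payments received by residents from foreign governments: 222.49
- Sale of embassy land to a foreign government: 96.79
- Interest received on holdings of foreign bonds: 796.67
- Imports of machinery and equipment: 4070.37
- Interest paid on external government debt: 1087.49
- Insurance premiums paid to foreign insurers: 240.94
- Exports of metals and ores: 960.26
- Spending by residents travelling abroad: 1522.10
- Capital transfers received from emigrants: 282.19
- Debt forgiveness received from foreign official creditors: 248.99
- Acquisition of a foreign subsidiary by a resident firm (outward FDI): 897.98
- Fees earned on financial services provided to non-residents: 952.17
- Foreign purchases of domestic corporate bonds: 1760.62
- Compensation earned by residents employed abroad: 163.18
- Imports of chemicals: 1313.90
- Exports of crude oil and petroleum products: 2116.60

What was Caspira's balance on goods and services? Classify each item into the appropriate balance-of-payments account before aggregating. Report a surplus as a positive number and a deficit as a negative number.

-7093.41

Goods: 960.26 - 1313.90 + 2116.60 - 3975.13 - 4070.37 = -6282.54
Services: -240.94 + 952.17 - 1522.10 = -810.87
Trade balance = -6282.54 + (-810.87) = -7093.41
(Excluded from the trade balance — primary income: compensation paid to foreign seasonal workers 136.42, dividends received from foreign subsidiaries of resident firms 610.07, interest received on holdings of foreign bonds 796.67, interest paid on external government debt 1087.49, compensation earned by residents employed abroad 163.18; secondary income: pension payments received by residents from foreign governments 222.49; capital account: sale of embassy land to a foreign government 96.79, capital transfers received from emigrants 282.19, debt forgiveness received from foreign official creditors 248.99; financial account: acquisition of a foreign subsidiary by a resident firm (outward FDI) 897.98, foreign purchases of domestic corporate bonds 1760.62.)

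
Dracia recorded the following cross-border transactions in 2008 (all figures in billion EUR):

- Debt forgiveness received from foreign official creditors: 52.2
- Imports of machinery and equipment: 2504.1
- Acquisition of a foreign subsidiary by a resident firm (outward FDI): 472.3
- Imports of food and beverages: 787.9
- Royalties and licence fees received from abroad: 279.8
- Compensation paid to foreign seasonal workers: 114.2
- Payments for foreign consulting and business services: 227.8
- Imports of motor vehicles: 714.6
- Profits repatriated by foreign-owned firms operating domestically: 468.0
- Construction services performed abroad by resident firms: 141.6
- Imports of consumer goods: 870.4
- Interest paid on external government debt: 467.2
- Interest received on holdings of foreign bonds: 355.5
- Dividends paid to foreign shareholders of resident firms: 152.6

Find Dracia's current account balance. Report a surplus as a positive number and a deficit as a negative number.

-5529.9

Goods: -714.6 - 2504.1 - 870.4 - 787.9 = -4877.0
Services: 279.8 + 141.6 - 227.8 = 193.6
Primary income: -114.2 - 152.6 - 467.2 + 355.5 - 468.0 = -846.5
Current account = (-4877.0) + 193.6 + (-846.5) = -5529.9
(Excluded from the current account — capital account: debt forgiveness received from foreign official creditors 52.2; financial account: acquisition of a foreign subsidiary by a resident firm (outward FDI) 472.3.)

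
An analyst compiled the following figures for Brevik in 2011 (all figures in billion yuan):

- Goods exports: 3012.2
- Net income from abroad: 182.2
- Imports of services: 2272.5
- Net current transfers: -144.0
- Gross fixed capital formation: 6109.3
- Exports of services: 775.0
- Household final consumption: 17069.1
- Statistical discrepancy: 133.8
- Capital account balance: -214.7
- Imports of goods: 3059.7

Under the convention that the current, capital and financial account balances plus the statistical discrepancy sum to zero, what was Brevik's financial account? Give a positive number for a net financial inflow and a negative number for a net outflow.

1587.7

Goods balance = 3012.2 - 3059.7 = -47.5
Services balance = 775.0 - 2272.5 = -1497.5
Trade balance (goods + services) = -47.5 + (-1497.5) = -1545.0
Net primary income = 182.2
Net secondary income = -144.0
Current account = -1545.0 + 182.2 + (-144.0) = -1506.8
Financial account = -(-1506.8 + (-214.7) + 133.8) = 1587.7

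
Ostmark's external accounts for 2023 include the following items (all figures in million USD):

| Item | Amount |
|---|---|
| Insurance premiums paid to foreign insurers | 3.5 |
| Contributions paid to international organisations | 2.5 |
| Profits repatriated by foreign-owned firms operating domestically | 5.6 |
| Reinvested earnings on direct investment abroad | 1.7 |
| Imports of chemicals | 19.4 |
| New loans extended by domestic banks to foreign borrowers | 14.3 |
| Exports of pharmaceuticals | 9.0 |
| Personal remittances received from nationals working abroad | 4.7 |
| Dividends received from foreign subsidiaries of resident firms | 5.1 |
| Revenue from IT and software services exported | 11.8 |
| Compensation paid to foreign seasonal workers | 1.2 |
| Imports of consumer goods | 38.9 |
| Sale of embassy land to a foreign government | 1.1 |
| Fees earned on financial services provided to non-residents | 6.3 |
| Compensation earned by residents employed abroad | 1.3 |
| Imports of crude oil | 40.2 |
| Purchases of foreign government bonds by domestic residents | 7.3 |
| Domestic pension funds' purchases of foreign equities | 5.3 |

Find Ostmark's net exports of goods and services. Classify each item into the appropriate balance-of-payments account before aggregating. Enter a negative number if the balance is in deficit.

Goods: -40.2 - 19.4 + 9.0 - 38.9 = -89.5
Services: 6.3 - 3.5 + 11.8 = 14.6
Trade balance = -89.5 + 14.6 = -74.9
(Excluded from the trade balance — secondary income: contributions paid to international organisations 2.5, personal remittances received from nationals working abroad 4.7; primary income: profits repatriated by foreign-owned firms operating domestically 5.6, reinvested earnings on direct investment abroad 1.7, dividends received from foreign subsidiaries of resident firms 5.1, compensation paid to foreign seasonal workers 1.2, compensation earned by residents employed abroad 1.3; financial account: new loans extended by domestic banks to foreign borrowers 14.3, purchases of foreign government bonds by domestic residents 7.3, domestic pension funds' purchases of foreign equities 5.3; capital account: sale of embassy land to a foreign government 1.1.)

-74.9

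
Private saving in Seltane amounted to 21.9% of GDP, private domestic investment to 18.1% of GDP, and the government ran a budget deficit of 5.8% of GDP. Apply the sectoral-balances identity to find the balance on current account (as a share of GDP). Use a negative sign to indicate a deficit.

By the sectoral-balances identity, CA = (S_private - I) + (T - G).
Private balance = 21.9 - 18.1 = 3.8
Government balance (T - G) = -5.8
CA = 3.8 + (-5.8) = -2.0

-2.0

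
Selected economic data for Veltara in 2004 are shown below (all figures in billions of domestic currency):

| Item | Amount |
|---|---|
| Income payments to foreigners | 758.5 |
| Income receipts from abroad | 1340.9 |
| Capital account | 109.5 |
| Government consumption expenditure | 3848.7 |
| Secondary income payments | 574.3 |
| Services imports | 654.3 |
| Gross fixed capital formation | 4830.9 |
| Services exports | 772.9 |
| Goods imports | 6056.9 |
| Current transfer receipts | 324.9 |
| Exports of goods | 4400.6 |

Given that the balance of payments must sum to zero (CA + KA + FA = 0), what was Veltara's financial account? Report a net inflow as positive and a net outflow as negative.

1095.2

Goods balance = 4400.6 - 6056.9 = -1656.3
Services balance = 772.9 - 654.3 = 118.6
Trade balance (goods + services) = -1656.3 + 118.6 = -1537.7
Net primary income = 1340.9 - 758.5 = 582.4
Net secondary income = 324.9 - 574.3 = -249.4
Current account = -1537.7 + 582.4 + (-249.4) = -1204.7
Financial account = -(-1204.7 + 109.5) = 1095.2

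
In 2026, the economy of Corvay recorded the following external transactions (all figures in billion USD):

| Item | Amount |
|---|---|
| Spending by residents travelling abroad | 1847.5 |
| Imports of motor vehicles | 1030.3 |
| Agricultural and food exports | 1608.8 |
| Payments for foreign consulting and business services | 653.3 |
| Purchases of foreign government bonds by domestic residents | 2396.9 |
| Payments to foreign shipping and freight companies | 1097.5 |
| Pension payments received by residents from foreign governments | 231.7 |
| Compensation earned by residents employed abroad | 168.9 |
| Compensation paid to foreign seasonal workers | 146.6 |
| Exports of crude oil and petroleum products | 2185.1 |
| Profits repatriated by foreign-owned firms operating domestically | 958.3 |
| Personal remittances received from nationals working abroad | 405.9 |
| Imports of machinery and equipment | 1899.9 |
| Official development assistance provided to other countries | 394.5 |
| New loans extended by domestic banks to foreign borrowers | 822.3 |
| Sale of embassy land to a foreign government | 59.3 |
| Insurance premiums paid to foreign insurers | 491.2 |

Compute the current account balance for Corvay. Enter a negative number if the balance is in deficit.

-3918.7

Goods: 2185.1 - 1030.3 + 1608.8 - 1899.9 = 863.7
Services: -1847.5 - 1097.5 - 653.3 - 491.2 = -4089.5
Primary income: 168.9 - 958.3 - 146.6 = -936.0
Secondary income: -394.5 + 405.9 + 231.7 = 243.1
Current account = 863.7 + (-4089.5) + (-936.0) + 243.1 = -3918.7
(Excluded from the current account — financial account: purchases of foreign government bonds by domestic residents 2396.9, new loans extended by domestic banks to foreign borrowers 822.3; capital account: sale of embassy land to a foreign government 59.3.)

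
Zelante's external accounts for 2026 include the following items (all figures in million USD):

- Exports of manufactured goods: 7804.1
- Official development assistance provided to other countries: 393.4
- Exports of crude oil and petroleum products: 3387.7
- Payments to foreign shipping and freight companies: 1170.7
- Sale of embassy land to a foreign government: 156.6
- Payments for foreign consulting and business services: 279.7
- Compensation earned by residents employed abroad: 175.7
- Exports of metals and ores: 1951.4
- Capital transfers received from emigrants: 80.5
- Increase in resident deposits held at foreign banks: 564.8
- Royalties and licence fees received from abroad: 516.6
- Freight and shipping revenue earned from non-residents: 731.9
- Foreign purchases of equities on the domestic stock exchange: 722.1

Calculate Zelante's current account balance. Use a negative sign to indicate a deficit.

Goods: 7804.1 + 1951.4 + 3387.7 = 13143.2
Services: -1170.7 + 731.9 + 516.6 - 279.7 = -201.9
Primary income: 175.7
Secondary income: -393.4
Current account = 13143.2 + (-201.9) + 175.7 + (-393.4) = 12723.6
(Excluded from the current account — capital account: sale of embassy land to a foreign government 156.6, capital transfers received from emigrants 80.5; financial account: increase in resident deposits held at foreign banks 564.8, foreign purchases of equities on the domestic stock exchange 722.1.)

12723.6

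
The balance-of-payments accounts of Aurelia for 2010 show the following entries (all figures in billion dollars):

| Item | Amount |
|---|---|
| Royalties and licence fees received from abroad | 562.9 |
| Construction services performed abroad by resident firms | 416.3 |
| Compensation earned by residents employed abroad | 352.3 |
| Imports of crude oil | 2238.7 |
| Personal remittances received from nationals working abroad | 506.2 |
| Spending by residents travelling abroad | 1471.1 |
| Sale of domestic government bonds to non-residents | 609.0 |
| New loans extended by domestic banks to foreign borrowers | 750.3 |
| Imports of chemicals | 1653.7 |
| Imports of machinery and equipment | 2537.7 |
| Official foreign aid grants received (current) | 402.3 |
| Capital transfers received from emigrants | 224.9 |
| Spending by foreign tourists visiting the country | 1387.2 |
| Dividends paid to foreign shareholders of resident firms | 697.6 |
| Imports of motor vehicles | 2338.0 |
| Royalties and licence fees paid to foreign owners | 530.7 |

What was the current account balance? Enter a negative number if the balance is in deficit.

-7840.3

Goods: -2537.7 - 2238.7 - 1653.7 - 2338.0 = -8768.1
Services: 1387.2 + 562.9 - 1471.1 - 530.7 + 416.3 = 364.6
Primary income: 352.3 - 697.6 = -345.3
Secondary income: 402.3 + 506.2 = 908.5
Current account = (-8768.1) + 364.6 + (-345.3) + 908.5 = -7840.3
(Excluded from the current account — financial account: sale of domestic government bonds to non-residents 609.0, new loans extended by domestic banks to foreign borrowers 750.3; capital account: capital transfers received from emigrants 224.9.)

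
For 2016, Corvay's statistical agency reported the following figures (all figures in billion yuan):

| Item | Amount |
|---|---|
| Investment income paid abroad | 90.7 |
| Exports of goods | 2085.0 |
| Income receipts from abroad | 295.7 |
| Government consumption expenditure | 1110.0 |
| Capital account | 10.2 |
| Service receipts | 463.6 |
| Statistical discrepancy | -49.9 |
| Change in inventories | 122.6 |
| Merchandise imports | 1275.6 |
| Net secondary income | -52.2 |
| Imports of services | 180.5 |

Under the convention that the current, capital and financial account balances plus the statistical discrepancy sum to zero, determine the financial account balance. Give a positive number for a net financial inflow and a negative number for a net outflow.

Goods balance = 2085.0 - 1275.6 = 809.4
Services balance = 463.6 - 180.5 = 283.1
Trade balance (goods + services) = 809.4 + 283.1 = 1092.5
Net primary income = 295.7 - 90.7 = 205.0
Net secondary income = -52.2
Current account = 1092.5 + 205.0 + (-52.2) = 1245.3
Financial account = -(1245.3 + 10.2 + (-49.9)) = -1205.6

-1205.6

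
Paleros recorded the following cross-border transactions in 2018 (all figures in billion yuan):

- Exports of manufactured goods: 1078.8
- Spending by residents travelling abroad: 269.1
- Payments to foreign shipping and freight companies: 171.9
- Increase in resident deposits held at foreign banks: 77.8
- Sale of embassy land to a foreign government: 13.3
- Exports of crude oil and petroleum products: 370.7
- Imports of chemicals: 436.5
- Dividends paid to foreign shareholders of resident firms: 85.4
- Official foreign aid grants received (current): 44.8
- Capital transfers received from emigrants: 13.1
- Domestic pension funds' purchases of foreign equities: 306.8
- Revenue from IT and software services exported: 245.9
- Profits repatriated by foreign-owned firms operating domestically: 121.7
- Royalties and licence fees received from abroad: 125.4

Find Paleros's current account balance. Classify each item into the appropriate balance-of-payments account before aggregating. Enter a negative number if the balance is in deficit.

781.0

Goods: 370.7 - 436.5 + 1078.8 = 1013.0
Services: -171.9 + 245.9 + 125.4 - 269.1 = -69.7
Primary income: -85.4 - 121.7 = -207.1
Secondary income: 44.8
Current account = 1013.0 + (-69.7) + (-207.1) + 44.8 = 781.0
(Excluded from the current account — financial account: increase in resident deposits held at foreign banks 77.8, domestic pension funds' purchases of foreign equities 306.8; capital account: sale of embassy land to a foreign government 13.3, capital transfers received from emigrants 13.1.)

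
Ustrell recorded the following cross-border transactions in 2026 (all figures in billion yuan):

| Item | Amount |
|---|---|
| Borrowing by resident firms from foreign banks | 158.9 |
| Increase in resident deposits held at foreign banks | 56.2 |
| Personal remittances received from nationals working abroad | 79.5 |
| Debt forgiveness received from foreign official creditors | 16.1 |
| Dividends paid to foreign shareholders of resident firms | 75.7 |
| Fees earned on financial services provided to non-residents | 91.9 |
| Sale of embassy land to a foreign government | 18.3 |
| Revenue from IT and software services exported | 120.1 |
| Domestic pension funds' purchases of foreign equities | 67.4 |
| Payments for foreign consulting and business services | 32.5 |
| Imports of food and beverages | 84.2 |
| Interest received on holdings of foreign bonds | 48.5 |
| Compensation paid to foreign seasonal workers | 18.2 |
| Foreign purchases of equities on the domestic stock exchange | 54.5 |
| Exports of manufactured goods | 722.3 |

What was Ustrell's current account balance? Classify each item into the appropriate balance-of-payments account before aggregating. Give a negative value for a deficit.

851.7

Goods: 722.3 - 84.2 = 638.1
Services: 120.1 - 32.5 + 91.9 = 179.5
Primary income: 48.5 - 75.7 - 18.2 = -45.4
Secondary income: 79.5
Current account = 638.1 + 179.5 + (-45.4) + 79.5 = 851.7
(Excluded from the current account — financial account: borrowing by resident firms from foreign banks 158.9, increase in resident deposits held at foreign banks 56.2, domestic pension funds' purchases of foreign equities 67.4, foreign purchases of equities on the domestic stock exchange 54.5; capital account: debt forgiveness received from foreign official creditors 16.1, sale of embassy land to a foreign government 18.3.)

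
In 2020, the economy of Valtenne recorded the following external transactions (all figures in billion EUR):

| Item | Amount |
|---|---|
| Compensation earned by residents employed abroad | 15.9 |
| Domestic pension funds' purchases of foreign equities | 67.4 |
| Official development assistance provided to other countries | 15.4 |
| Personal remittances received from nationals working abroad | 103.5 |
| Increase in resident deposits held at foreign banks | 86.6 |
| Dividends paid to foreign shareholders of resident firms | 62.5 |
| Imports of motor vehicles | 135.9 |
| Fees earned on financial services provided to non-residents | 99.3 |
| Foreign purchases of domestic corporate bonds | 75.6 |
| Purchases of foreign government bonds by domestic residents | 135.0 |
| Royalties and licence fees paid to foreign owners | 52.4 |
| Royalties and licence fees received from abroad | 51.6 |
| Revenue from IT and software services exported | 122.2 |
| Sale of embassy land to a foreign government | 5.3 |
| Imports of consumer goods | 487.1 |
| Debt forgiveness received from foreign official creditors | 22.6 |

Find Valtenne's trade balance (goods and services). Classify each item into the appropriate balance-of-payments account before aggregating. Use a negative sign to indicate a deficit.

-402.3

Goods: -487.1 - 135.9 = -623.0
Services: 51.6 + 122.2 + 99.3 - 52.4 = 220.7
Trade balance = -623.0 + 220.7 = -402.3
(Excluded from the trade balance — primary income: compensation earned by residents employed abroad 15.9, dividends paid to foreign shareholders of resident firms 62.5; financial account: domestic pension funds' purchases of foreign equities 67.4, increase in resident deposits held at foreign banks 86.6, foreign purchases of domestic corporate bonds 75.6, purchases of foreign government bonds by domestic residents 135.0; secondary income: official development assistance provided to other countries 15.4, personal remittances received from nationals working abroad 103.5; capital account: sale of embassy land to a foreign government 5.3, debt forgiveness received from foreign official creditors 22.6.)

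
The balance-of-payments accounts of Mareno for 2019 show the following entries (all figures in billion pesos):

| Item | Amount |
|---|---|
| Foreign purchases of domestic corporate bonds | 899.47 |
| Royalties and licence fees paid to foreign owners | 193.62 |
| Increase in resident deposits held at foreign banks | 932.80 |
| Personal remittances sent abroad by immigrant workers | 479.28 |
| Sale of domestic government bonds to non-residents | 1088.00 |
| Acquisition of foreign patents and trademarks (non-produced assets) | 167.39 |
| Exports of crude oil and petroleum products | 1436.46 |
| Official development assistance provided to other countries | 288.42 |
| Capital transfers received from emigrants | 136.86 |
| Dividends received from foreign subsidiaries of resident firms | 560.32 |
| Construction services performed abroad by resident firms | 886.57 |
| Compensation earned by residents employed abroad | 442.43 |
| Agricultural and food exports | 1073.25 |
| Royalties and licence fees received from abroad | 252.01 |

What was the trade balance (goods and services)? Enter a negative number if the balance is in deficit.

3454.67

Goods: 1436.46 + 1073.25 = 2509.71
Services: 886.57 - 193.62 + 252.01 = 944.96
Trade balance = 2509.71 + 944.96 = 3454.67
(Excluded from the trade balance — financial account: foreign purchases of domestic corporate bonds 899.47, increase in resident deposits held at foreign banks 932.80, sale of domestic government bonds to non-residents 1088.00; secondary income: personal remittances sent abroad by immigrant workers 479.28, official development assistance provided to other countries 288.42; capital account: acquisition of foreign patents and trademarks (non-produced assets) 167.39, capital transfers received from emigrants 136.86; primary income: dividends received from foreign subsidiaries of resident firms 560.32, compensation earned by residents employed abroad 442.43.)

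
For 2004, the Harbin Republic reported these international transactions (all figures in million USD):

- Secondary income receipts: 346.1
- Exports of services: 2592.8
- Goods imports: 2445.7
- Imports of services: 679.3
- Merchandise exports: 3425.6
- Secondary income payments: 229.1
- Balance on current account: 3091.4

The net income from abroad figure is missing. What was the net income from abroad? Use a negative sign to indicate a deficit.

81.0

Current account = goods balance + services balance + net primary income + net secondary income
Sum of the known components = 3010.4
Net income from abroad = CA - (known components) = 3091.4 - 3010.4 = 81.0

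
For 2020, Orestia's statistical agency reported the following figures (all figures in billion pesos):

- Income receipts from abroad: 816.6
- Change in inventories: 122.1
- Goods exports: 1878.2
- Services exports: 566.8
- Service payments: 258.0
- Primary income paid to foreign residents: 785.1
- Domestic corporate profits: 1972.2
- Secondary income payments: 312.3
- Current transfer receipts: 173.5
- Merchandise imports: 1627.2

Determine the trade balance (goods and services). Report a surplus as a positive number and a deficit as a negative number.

559.8

Goods balance = 1878.2 - 1627.2 = 251.0
Services balance = 566.8 - 258.0 = 308.8
Trade balance (goods + services) = 251.0 + 308.8 = 559.8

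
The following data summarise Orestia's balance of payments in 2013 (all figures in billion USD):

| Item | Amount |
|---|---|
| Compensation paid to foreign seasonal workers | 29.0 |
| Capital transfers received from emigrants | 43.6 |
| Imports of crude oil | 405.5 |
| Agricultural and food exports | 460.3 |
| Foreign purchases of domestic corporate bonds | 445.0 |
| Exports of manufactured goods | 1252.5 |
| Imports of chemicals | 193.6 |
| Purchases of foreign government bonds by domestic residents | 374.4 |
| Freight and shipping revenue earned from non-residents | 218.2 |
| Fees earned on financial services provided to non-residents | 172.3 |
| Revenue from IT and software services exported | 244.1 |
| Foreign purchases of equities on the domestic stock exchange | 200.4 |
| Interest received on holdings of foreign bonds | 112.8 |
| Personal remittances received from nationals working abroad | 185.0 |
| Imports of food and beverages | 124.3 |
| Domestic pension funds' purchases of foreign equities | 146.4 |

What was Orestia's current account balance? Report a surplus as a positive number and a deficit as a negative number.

Goods: 1252.5 - 193.6 + 460.3 - 405.5 - 124.3 = 989.4
Services: 218.2 + 172.3 + 244.1 = 634.6
Primary income: 112.8 - 29.0 = 83.8
Secondary income: 185.0
Current account = 989.4 + 634.6 + 83.8 + 185.0 = 1892.8
(Excluded from the current account — capital account: capital transfers received from emigrants 43.6; financial account: foreign purchases of domestic corporate bonds 445.0, purchases of foreign government bonds by domestic residents 374.4, foreign purchases of equities on the domestic stock exchange 200.4, domestic pension funds' purchases of foreign equities 146.4.)

1892.8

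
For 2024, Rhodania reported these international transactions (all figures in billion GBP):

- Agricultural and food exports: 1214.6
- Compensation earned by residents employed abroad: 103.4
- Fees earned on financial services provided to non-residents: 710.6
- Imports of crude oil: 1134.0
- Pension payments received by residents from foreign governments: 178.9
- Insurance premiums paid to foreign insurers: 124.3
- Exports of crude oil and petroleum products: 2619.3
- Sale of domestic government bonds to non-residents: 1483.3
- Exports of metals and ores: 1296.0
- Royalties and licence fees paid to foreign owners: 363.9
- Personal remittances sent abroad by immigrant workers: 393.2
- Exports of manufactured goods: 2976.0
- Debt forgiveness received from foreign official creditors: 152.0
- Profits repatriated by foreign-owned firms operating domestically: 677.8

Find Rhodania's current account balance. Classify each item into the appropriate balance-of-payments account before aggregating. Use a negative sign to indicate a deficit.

6405.6

Goods: 1296.0 - 1134.0 + 1214.6 + 2976.0 + 2619.3 = 6971.9
Services: 710.6 - 124.3 - 363.9 = 222.4
Primary income: -677.8 + 103.4 = -574.4
Secondary income: -393.2 + 178.9 = -214.3
Current account = 6971.9 + 222.4 + (-574.4) + (-214.3) = 6405.6
(Excluded from the current account — financial account: sale of domestic government bonds to non-residents 1483.3; capital account: debt forgiveness received from foreign official creditors 152.0.)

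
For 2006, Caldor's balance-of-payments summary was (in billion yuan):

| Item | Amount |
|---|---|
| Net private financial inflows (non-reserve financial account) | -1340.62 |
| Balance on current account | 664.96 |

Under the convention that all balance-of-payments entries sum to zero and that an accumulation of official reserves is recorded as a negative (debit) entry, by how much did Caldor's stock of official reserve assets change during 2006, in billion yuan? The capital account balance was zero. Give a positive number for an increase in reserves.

Official reserve transactions balance = -(664.96 + (-1340.62)) = 675.66
An accumulation of reserves is recorded as a debit (negative entry), so the change in the stock of reserves is the negative of that balance.
Change in official reserves = -(675.66) = -675.66

-675.66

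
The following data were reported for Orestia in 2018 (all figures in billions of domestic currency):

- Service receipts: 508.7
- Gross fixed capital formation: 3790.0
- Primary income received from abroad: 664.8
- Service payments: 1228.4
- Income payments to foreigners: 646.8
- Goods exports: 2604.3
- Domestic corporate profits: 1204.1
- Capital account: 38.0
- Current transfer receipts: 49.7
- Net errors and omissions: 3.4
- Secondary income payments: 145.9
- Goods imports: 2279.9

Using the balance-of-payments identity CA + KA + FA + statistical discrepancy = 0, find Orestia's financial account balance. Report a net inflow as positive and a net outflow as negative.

432.1

Goods balance = 2604.3 - 2279.9 = 324.4
Services balance = 508.7 - 1228.4 = -719.7
Trade balance (goods + services) = 324.4 + (-719.7) = -395.3
Net primary income = 664.8 - 646.8 = 18.0
Net secondary income = 49.7 - 145.9 = -96.2
Current account = -395.3 + 18.0 + (-96.2) = -473.5
Financial account = -(-473.5 + 38.0 + 3.4) = 432.1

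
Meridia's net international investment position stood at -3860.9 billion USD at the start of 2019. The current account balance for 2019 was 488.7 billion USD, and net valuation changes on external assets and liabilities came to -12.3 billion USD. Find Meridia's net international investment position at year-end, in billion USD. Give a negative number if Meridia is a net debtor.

Change in NIIP = current account + net valuation change = 488.7 + (-12.3) = 476.4
End-of-year NIIP = -3860.9 + 476.4 = -3384.5

-3384.5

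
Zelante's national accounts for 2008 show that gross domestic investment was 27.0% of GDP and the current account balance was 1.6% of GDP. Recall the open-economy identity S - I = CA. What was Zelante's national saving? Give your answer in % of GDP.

28.6

S - I = CA (net lending to the rest of the world).
S = I + CA = 27.0 + 1.6 = 28.6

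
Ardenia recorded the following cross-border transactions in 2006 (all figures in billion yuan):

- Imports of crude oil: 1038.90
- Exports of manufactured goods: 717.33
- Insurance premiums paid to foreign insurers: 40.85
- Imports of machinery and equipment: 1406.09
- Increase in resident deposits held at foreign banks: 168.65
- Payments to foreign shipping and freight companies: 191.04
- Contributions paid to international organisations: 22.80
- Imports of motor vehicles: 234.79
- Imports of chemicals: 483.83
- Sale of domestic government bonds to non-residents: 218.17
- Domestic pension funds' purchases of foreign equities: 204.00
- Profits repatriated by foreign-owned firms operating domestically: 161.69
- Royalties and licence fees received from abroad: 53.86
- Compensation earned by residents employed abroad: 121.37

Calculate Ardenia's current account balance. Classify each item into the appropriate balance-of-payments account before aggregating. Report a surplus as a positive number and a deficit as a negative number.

Goods: -1406.09 - 234.79 - 483.83 - 1038.90 + 717.33 = -2446.28
Services: 53.86 - 191.04 - 40.85 = -178.03
Primary income: -161.69 + 121.37 = -40.32
Secondary income: -22.80
Current account = (-2446.28) + (-178.03) + (-40.32) + (-22.80) = -2687.43
(Excluded from the current account — financial account: increase in resident deposits held at foreign banks 168.65, sale of domestic government bonds to non-residents 218.17, domestic pension funds' purchases of foreign equities 204.00.)

-2687.43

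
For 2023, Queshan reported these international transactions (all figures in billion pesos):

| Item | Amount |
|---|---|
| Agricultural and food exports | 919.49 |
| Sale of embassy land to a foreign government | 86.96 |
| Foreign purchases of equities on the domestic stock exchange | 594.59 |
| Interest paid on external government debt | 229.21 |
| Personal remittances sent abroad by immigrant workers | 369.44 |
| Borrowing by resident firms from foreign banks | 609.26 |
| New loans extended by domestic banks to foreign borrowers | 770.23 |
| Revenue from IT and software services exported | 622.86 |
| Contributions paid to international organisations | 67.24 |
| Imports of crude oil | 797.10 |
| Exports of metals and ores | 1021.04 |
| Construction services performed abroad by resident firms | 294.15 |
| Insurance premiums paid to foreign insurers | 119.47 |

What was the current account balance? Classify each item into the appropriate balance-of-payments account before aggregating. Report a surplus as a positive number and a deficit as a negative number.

Goods: 919.49 + 1021.04 - 797.10 = 1143.43
Services: 294.15 - 119.47 + 622.86 = 797.54
Primary income: -229.21
Secondary income: -67.24 - 369.44 = -436.68
Current account = 1143.43 + 797.54 + (-229.21) + (-436.68) = 1275.08
(Excluded from the current account — capital account: sale of embassy land to a foreign government 86.96; financial account: foreign purchases of equities on the domestic stock exchange 594.59, borrowing by resident firms from foreign banks 609.26, new loans extended by domestic banks to foreign borrowers 770.23.)

1275.08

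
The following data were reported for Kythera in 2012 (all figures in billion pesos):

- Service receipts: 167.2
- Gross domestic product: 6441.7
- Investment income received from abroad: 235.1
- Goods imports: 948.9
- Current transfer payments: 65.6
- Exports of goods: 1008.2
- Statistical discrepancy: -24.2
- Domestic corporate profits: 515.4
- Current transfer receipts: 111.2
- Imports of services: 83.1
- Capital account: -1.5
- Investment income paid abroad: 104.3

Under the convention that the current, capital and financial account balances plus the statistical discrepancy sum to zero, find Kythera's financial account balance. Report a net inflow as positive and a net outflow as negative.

Goods balance = 1008.2 - 948.9 = 59.3
Services balance = 167.2 - 83.1 = 84.1
Trade balance (goods + services) = 59.3 + 84.1 = 143.4
Net primary income = 235.1 - 104.3 = 130.8
Net secondary income = 111.2 - 65.6 = 45.6
Current account = 143.4 + 130.8 + 45.6 = 319.8
Financial account = -(319.8 + (-1.5) + (-24.2)) = -294.1

-294.1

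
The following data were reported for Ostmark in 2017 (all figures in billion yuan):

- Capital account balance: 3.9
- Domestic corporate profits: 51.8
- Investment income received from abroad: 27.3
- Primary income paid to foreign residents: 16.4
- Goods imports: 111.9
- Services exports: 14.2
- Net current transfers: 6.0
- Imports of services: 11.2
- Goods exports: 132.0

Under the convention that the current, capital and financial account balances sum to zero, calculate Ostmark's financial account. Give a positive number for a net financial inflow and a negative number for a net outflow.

Goods balance = 132.0 - 111.9 = 20.1
Services balance = 14.2 - 11.2 = 3.0
Trade balance (goods + services) = 20.1 + 3.0 = 23.1
Net primary income = 27.3 - 16.4 = 10.9
Net secondary income = 6.0
Current account = 23.1 + 10.9 + 6.0 = 40.0
Financial account = -(40.0 + 3.9) = -43.9

-43.9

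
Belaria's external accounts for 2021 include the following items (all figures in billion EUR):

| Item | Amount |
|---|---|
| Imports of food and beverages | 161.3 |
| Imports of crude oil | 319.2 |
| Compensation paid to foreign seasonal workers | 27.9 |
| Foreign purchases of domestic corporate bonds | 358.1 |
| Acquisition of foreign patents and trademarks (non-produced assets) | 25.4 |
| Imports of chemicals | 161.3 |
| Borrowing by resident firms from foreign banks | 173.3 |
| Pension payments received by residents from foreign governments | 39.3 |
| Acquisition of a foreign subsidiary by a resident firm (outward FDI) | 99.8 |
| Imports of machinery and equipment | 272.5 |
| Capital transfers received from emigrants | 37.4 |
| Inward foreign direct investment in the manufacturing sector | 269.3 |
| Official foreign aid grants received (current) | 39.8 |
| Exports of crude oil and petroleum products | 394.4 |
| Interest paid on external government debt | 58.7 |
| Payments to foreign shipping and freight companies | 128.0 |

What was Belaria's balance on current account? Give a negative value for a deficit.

Goods: 394.4 - 319.2 - 161.3 - 161.3 - 272.5 = -519.9
Services: -128.0
Primary income: -58.7 - 27.9 = -86.6
Secondary income: 39.8 + 39.3 = 79.1
Current account = (-519.9) + (-128.0) + (-86.6) + 79.1 = -655.4
(Excluded from the current account — financial account: foreign purchases of domestic corporate bonds 358.1, borrowing by resident firms from foreign banks 173.3, acquisition of a foreign subsidiary by a resident firm (outward FDI) 99.8, inward foreign direct investment in the manufacturing sector 269.3; capital account: acquisition of foreign patents and trademarks (non-produced assets) 25.4, capital transfers received from emigrants 37.4.)

-655.4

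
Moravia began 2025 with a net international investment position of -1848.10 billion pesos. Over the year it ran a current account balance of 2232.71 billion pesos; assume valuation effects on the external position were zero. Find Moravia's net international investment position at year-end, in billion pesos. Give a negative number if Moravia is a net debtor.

With no valuation effects, change in NIIP = current account = 2232.71
End-of-year NIIP = -1848.10 + 2232.71 = 384.61

384.61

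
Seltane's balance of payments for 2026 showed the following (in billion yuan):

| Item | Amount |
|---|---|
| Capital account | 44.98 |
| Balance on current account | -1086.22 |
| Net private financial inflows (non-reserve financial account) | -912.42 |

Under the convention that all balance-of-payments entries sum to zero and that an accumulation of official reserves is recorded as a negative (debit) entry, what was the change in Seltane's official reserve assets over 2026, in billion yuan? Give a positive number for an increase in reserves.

-1953.66

Official reserve transactions balance = -((-1086.22) + 44.98 + (-912.42)) = 1953.66
An accumulation of reserves is recorded as a debit (negative entry), so the change in the stock of reserves is the negative of that balance.
Change in official reserves = -(1953.66) = -1953.66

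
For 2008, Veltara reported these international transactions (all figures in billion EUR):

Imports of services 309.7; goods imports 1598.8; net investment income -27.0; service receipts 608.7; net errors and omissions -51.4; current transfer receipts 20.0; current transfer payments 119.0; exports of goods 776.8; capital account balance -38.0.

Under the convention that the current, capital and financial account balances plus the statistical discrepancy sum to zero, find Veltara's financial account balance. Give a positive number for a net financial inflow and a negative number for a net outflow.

Goods balance = 776.8 - 1598.8 = -822.0
Services balance = 608.7 - 309.7 = 299.0
Trade balance (goods + services) = -822.0 + 299.0 = -523.0
Net primary income = -27.0
Net secondary income = 20.0 - 119.0 = -99.0
Current account = -523.0 + (-27.0) + (-99.0) = -649.0
Financial account = -(-649.0 + (-38.0) + (-51.4)) = 738.4

738.4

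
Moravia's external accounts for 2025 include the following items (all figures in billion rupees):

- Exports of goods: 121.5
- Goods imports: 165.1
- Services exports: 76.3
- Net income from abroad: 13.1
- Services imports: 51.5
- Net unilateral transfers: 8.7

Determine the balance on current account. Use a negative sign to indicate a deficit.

Goods balance = 121.5 - 165.1 = -43.6
Services balance = 76.3 - 51.5 = 24.8
Trade balance (goods + services) = -43.6 + 24.8 = -18.8
Net primary income = 13.1
Net secondary income = 8.7
Current account = -18.8 + 13.1 + 8.7 = 3.0

3.0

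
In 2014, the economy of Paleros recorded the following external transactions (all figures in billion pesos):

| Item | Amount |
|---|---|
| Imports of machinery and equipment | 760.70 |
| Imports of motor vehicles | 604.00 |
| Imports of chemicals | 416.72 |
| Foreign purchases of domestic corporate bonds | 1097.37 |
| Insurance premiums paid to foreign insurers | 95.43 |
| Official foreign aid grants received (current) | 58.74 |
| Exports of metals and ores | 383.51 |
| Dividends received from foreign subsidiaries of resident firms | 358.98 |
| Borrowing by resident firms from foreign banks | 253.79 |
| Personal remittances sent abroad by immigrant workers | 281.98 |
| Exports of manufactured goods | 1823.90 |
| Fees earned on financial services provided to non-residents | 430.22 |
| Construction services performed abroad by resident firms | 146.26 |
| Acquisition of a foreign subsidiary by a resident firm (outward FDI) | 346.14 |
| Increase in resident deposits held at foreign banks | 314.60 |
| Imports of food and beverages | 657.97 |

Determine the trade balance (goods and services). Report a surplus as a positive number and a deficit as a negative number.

Goods: -657.97 + 383.51 - 760.70 - 604.00 - 416.72 + 1823.90 = -231.98
Services: -95.43 + 146.26 + 430.22 = 481.05
Trade balance = -231.98 + 481.05 = 249.07
(Excluded from the trade balance — financial account: foreign purchases of domestic corporate bonds 1097.37, borrowing by resident firms from foreign banks 253.79, acquisition of a foreign subsidiary by a resident firm (outward FDI) 346.14, increase in resident deposits held at foreign banks 314.60; secondary income: official foreign aid grants received (current) 58.74, personal remittances sent abroad by immigrant workers 281.98; primary income: dividends received from foreign subsidiaries of resident firms 358.98.)

249.07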